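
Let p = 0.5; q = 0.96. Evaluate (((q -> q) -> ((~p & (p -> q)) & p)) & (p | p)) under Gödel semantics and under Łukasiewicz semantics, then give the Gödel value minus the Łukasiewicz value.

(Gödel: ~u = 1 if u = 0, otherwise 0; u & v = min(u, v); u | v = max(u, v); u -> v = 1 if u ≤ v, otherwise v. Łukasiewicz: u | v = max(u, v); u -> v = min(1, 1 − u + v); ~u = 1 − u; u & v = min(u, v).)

-0.50

Gödel evaluation:
  (q -> q): 0.96 ≤ 0.96, so result = 1
  ~p: Gödel ¬ of 0.5 = 0 (operand ≠ 0)
  (p -> q): 0.5 ≤ 0.96, so result = 1
  (~p & (p -> q)) = min(0, 1) = 0
  ((~p & (p -> q)) & p) = min(0, 0.5) = 0
  ((q -> q) -> ((~p & (p -> q)) & p)): 1 > 0, so result = 0
  (p | p) = max(0.5, 0.5) = 0.5
  (((q -> q) -> ((~p & (p -> q)) & p)) & (p | p)) = min(0, 0.5) = 0
  Gödel value = 0
Łukasiewicz evaluation:
  (q -> q): min(1, 1 − 0.96 + 0.96) = 1
  ~p: Łukasiewicz ¬ gives 1 − 0.5 = 0.5
  (p -> q): min(1, 1 − 0.5 + 0.96) = 1
  (~p & (p -> q)) = min(0.5, 1) = 0.5
  ((~p & (p -> q)) & p) = min(0.5, 0.5) = 0.5
  ((q -> q) -> ((~p & (p -> q)) & p)): min(1, 1 − 1 + 0.5) = 0.5
  (p | p) = max(0.5, 0.5) = 0.5
  (((q -> q) -> ((~p & (p -> q)) & p)) & (p | p)) = min(0.5, 0.5) = 0.5
  Łukasiewicz value = 0.5
Difference: 0 − 0.5 = -0.50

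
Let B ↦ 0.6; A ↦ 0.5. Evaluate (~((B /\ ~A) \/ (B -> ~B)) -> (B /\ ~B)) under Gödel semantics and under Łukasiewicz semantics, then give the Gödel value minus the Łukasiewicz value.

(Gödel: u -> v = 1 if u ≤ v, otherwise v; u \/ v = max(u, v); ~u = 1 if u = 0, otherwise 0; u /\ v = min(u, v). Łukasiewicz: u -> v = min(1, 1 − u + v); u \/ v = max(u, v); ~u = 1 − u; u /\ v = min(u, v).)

Gödel evaluation:
  ~A: Gödel ¬ of 0.5 = 0 (operand ≠ 0)
  (B /\ ~A) = min(0.6, 0) = 0
  ~B: Gödel ¬ of 0.6 = 0 (operand ≠ 0)
  (B -> ~B): 0.6 > 0, so result = 0
  ((B /\ ~A) \/ (B -> ~B)) = max(0, 0) = 0
  ~((B /\ ~A) \/ (B -> ~B)): Gödel ¬ of 0 = 1 (operand is 0)
  ~B: Gödel ¬ of 0.6 = 0 (operand ≠ 0)
  (B /\ ~B) = min(0.6, 0) = 0
  (~((B /\ ~A) \/ (B -> ~B)) -> (B /\ ~B)): 1 > 0, so result = 0
  Gödel value = 0
Łukasiewicz evaluation:
  ~A: Łukasiewicz ¬ gives 1 − 0.5 = 0.5
  (B /\ ~A) = min(0.6, 0.5) = 0.5
  ~B: Łukasiewicz ¬ gives 1 − 0.6 = 0.4
  (B -> ~B): min(1, 1 − 0.6 + 0.4) = 0.8
  ((B /\ ~A) \/ (B -> ~B)) = max(0.5, 0.8) = 0.8
  ~((B /\ ~A) \/ (B -> ~B)): Łukasiewicz ¬ gives 1 − 0.8 = 0.2
  ~B: Łukasiewicz ¬ gives 1 − 0.6 = 0.4
  (B /\ ~B) = min(0.6, 0.4) = 0.4
  (~((B /\ ~A) \/ (B -> ~B)) -> (B /\ ~B)): min(1, 1 − 0.2 + 0.4) = 1
  Łukasiewicz value = 1
Difference: 0 − 1 = -1.00

-1.00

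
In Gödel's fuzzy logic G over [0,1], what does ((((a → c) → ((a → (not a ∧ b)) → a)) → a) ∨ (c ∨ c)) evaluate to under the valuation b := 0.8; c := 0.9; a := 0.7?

(a → c): 0.7 ≤ 0.9, so result = 1
not a: Gödel ¬ of 0.7 = 0 (operand ≠ 0)
(not a ∧ b) = min(0, 0.8) = 0
(a → (not a ∧ b)): 0.7 > 0, so result = 0
((a → (not a ∧ b)) → a): 0 ≤ 0.7, so result = 1
((a → c) → ((a → (not a ∧ b)) → a)): 1 ≤ 1, so result = 1
(((a → c) → ((a → (not a ∧ b)) → a)) → a): 1 > 0.7, so result = 0.7
(c ∨ c) = max(0.9, 0.9) = 0.9
((((a → c) → ((a → (not a ∧ b)) → a)) → a) ∨ (c ∨ c)) = max(0.7, 0.9) = 0.9

0.90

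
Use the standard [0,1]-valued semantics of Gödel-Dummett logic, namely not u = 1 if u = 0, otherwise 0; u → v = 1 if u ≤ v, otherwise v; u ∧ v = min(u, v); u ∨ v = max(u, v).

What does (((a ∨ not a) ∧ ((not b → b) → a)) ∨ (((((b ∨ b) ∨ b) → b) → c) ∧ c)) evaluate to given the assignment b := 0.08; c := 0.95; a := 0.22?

0.95

not a: Gödel ¬ of 0.22 = 0 (operand ≠ 0)
(a ∨ not a) = max(0.22, 0) = 0.22
not b: Gödel ¬ of 0.08 = 0 (operand ≠ 0)
(not b → b): 0 ≤ 0.08, so result = 1
((not b → b) → a): 1 > 0.22, so result = 0.22
((a ∨ not a) ∧ ((not b → b) → a)) = min(0.22, 0.22) = 0.22
(b ∨ b) = max(0.08, 0.08) = 0.08
((b ∨ b) ∨ b) = max(0.08, 0.08) = 0.08
(((b ∨ b) ∨ b) → b): 0.08 ≤ 0.08, so result = 1
((((b ∨ b) ∨ b) → b) → c): 1 > 0.95, so result = 0.95
(((((b ∨ b) ∨ b) → b) → c) ∧ c) = min(0.95, 0.95) = 0.95
(((a ∨ not a) ∧ ((not b → b) → a)) ∨ (((((b ∨ b) ∨ b) → b) → c) ∧ c)) = max(0.22, 0.95) = 0.95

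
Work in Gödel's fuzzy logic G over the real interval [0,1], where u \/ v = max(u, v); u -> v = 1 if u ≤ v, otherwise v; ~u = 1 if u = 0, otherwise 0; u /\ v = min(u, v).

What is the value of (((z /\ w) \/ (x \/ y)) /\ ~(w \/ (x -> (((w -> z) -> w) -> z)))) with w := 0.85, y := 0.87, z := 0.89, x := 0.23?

0.00

(z /\ w) = min(0.89, 0.85) = 0.85
(x \/ y) = max(0.23, 0.87) = 0.87
((z /\ w) \/ (x \/ y)) = max(0.85, 0.87) = 0.87
(w -> z): 0.85 ≤ 0.89, so result = 1
((w -> z) -> w): 1 > 0.85, so result = 0.85
(((w -> z) -> w) -> z): 0.85 ≤ 0.89, so result = 1
(x -> (((w -> z) -> w) -> z)): 0.23 ≤ 1, so result = 1
(w \/ (x -> (((w -> z) -> w) -> z))) = max(0.85, 1) = 1
~(w \/ (x -> (((w -> z) -> w) -> z))): Gödel ¬ of 1 = 0 (operand ≠ 0)
(((z /\ w) \/ (x \/ y)) /\ ~(w \/ (x -> (((w -> z) -> w) -> z)))) = min(0.87, 0) = 0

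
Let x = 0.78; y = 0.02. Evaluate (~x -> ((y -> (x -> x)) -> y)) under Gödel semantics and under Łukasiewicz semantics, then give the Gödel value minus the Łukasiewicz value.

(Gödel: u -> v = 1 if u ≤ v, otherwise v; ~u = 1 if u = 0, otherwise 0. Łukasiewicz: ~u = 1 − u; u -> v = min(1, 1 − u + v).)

0.20

Gödel evaluation:
  ~x: Gödel ¬ of 0.78 = 0 (operand ≠ 0)
  (x -> x): 0.78 ≤ 0.78, so result = 1
  (y -> (x -> x)): 0.02 ≤ 1, so result = 1
  ((y -> (x -> x)) -> y): 1 > 0.02, so result = 0.02
  (~x -> ((y -> (x -> x)) -> y)): 0 ≤ 0.02, so result = 1
  Gödel value = 1
Łukasiewicz evaluation:
  ~x: Łukasiewicz ¬ gives 1 − 0.78 = 0.22
  (x -> x): min(1, 1 − 0.78 + 0.78) = 1
  (y -> (x -> x)): min(1, 1 − 0.02 + 1) = 1
  ((y -> (x -> x)) -> y): min(1, 1 − 1 + 0.02) = 0.02
  (~x -> ((y -> (x -> x)) -> y)): min(1, 1 − 0.22 + 0.02) = 0.8
  Łukasiewicz value = 0.8
Difference: 1 − 0.8 = 0.20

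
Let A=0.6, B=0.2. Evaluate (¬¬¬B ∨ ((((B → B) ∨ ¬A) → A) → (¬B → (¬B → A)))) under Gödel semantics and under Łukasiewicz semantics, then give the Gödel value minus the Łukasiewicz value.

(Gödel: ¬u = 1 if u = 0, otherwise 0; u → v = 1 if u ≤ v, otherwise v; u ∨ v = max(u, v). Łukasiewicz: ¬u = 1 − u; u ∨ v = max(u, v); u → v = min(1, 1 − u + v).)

Gödel evaluation:
  ¬B: Gödel ¬ of 0.2 = 0 (operand ≠ 0)
  ¬¬B: Gödel ¬ of 0 = 1 (operand is 0)
  ¬¬¬B: Gödel ¬ of 1 = 0 (operand ≠ 0)
  (B → B): 0.2 ≤ 0.2, so result = 1
  ¬A: Gödel ¬ of 0.6 = 0 (operand ≠ 0)
  ((B → B) ∨ ¬A) = max(1, 0) = 1
  (((B → B) ∨ ¬A) → A): 1 > 0.6, so result = 0.6
  ¬B: Gödel ¬ of 0.2 = 0 (operand ≠ 0)
  ¬B: Gödel ¬ of 0.2 = 0 (operand ≠ 0)
  (¬B → A): 0 ≤ 0.6, so result = 1
  (¬B → (¬B → A)): 0 ≤ 1, so result = 1
  ((((B → B) ∨ ¬A) → A) → (¬B → (¬B → A))): 0.6 ≤ 1, so result = 1
  (¬¬¬B ∨ ((((B → B) ∨ ¬A) → A) → (¬B → (¬B → A)))) = max(0, 1) = 1
  Gödel value = 1
Łukasiewicz evaluation:
  ¬B: Łukasiewicz ¬ gives 1 − 0.2 = 0.8
  ¬¬B: Łukasiewicz ¬ gives 1 − 0.8 = 0.2
  ¬¬¬B: Łukasiewicz ¬ gives 1 − 0.2 = 0.8
  (B → B): min(1, 1 − 0.2 + 0.2) = 1
  ¬A: Łukasiewicz ¬ gives 1 − 0.6 = 0.4
  ((B → B) ∨ ¬A) = max(1, 0.4) = 1
  (((B → B) ∨ ¬A) → A): min(1, 1 − 1 + 0.6) = 0.6
  ¬B: Łukasiewicz ¬ gives 1 − 0.2 = 0.8
  ¬B: Łukasiewicz ¬ gives 1 − 0.2 = 0.8
  (¬B → A): min(1, 1 − 0.8 + 0.6) = 0.8
  (¬B → (¬B → A)): min(1, 1 − 0.8 + 0.8) = 1
  ((((B → B) ∨ ¬A) → A) → (¬B → (¬B → A))): min(1, 1 − 0.6 + 1) = 1
  (¬¬¬B ∨ ((((B → B) ∨ ¬A) → A) → (¬B → (¬B → A)))) = max(0.8, 1) = 1
  Łukasiewicz value = 1
Difference: 1 − 1 = 0.00

0.00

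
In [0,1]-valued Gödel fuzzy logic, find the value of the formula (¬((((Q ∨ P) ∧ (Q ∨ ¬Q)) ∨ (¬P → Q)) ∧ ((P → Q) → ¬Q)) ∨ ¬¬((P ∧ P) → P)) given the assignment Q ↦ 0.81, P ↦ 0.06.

1.00

(Q ∨ P) = max(0.81, 0.06) = 0.81
¬Q: Gödel ¬ of 0.81 = 0 (operand ≠ 0)
(Q ∨ ¬Q) = max(0.81, 0) = 0.81
((Q ∨ P) ∧ (Q ∨ ¬Q)) = min(0.81, 0.81) = 0.81
¬P: Gödel ¬ of 0.06 = 0 (operand ≠ 0)
(¬P → Q): 0 ≤ 0.81, so result = 1
(((Q ∨ P) ∧ (Q ∨ ¬Q)) ∨ (¬P → Q)) = max(0.81, 1) = 1
(P → Q): 0.06 ≤ 0.81, so result = 1
¬Q: Gödel ¬ of 0.81 = 0 (operand ≠ 0)
((P → Q) → ¬Q): 1 > 0, so result = 0
((((Q ∨ P) ∧ (Q ∨ ¬Q)) ∨ (¬P → Q)) ∧ ((P → Q) → ¬Q)) = min(1, 0) = 0
¬((((Q ∨ P) ∧ (Q ∨ ¬Q)) ∨ (¬P → Q)) ∧ ((P → Q) → ¬Q)): Gödel ¬ of 0 = 1 (operand is 0)
(P ∧ P) = min(0.06, 0.06) = 0.06
((P ∧ P) → P): 0.06 ≤ 0.06, so result = 1
¬((P ∧ P) → P): Gödel ¬ of 1 = 0 (operand ≠ 0)
¬¬((P ∧ P) → P): Gödel ¬ of 0 = 1 (operand is 0)
(¬((((Q ∨ P) ∧ (Q ∨ ¬Q)) ∨ (¬P → Q)) ∧ ((P → Q) → ¬Q)) ∨ ¬¬((P ∧ P) → P)) = max(1, 1) = 1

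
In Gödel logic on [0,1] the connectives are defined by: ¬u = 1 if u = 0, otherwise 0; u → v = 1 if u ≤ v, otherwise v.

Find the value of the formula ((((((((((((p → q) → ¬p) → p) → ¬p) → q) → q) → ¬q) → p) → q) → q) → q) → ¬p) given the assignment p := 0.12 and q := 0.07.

(p → q): 0.12 > 0.07, so result = 0.07
¬p: Gödel ¬ of 0.12 = 0 (operand ≠ 0)
((p → q) → ¬p): 0.07 > 0, so result = 0
(((p → q) → ¬p) → p): 0 ≤ 0.12, so result = 1
¬p: Gödel ¬ of 0.12 = 0 (operand ≠ 0)
((((p → q) → ¬p) → p) → ¬p): 1 > 0, so result = 0
(((((p → q) → ¬p) → p) → ¬p) → q): 0 ≤ 0.07, so result = 1
((((((p → q) → ¬p) → p) → ¬p) → q) → q): 1 > 0.07, so result = 0.07
¬q: Gödel ¬ of 0.07 = 0 (operand ≠ 0)
(((((((p → q) → ¬p) → p) → ¬p) → q) → q) → ¬q): 0.07 > 0, so result = 0
((((((((p → q) → ¬p) → p) → ¬p) → q) → q) → ¬q) → p): 0 ≤ 0.12, so result = 1
(((((((((p → q) → ¬p) → p) → ¬p) → q) → q) → ¬q) → p) → q): 1 > 0.07, so result = 0.07
((((((((((p → q) → ¬p) → p) → ¬p) → q) → q) → ¬q) → p) → q) → q): 0.07 ≤ 0.07, so result = 1
(((((((((((p → q) → ¬p) → p) → ¬p) → q) → q) → ¬q) → p) → q) → q) → q): 1 > 0.07, so result = 0.07
¬p: Gödel ¬ of 0.12 = 0 (operand ≠ 0)
((((((((((((p → q) → ¬p) → p) → ¬p) → q) → q) → ¬q) → p) → q) → q) → q) → ¬p): 0.07 > 0, so result = 0

0.00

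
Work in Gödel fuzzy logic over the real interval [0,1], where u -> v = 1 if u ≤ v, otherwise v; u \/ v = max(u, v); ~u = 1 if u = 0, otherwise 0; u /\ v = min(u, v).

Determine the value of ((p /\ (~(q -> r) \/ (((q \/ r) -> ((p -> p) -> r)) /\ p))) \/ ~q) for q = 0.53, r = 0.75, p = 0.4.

(q -> r): 0.53 ≤ 0.75, so result = 1
~(q -> r): Gödel ¬ of 1 = 0 (operand ≠ 0)
(q \/ r) = max(0.53, 0.75) = 0.75
(p -> p): 0.4 ≤ 0.4, so result = 1
((p -> p) -> r): 1 > 0.75, so result = 0.75
((q \/ r) -> ((p -> p) -> r)): 0.75 ≤ 0.75, so result = 1
(((q \/ r) -> ((p -> p) -> r)) /\ p) = min(1, 0.4) = 0.4
(~(q -> r) \/ (((q \/ r) -> ((p -> p) -> r)) /\ p)) = max(0, 0.4) = 0.4
(p /\ (~(q -> r) \/ (((q \/ r) -> ((p -> p) -> r)) /\ p))) = min(0.4, 0.4) = 0.4
~q: Gödel ¬ of 0.53 = 0 (operand ≠ 0)
((p /\ (~(q -> r) \/ (((q \/ r) -> ((p -> p) -> r)) /\ p))) \/ ~q) = max(0.4, 0) = 0.4

0.40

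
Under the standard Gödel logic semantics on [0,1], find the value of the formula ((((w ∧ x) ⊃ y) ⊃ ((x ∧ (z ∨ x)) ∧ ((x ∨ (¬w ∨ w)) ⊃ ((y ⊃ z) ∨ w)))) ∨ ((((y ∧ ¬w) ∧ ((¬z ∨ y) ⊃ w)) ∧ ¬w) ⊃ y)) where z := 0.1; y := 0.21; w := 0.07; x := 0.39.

(w ∧ x) = min(0.07, 0.39) = 0.07
((w ∧ x) ⊃ y): 0.07 ≤ 0.21, so result = 1
(z ∨ x) = max(0.1, 0.39) = 0.39
(x ∧ (z ∨ x)) = min(0.39, 0.39) = 0.39
¬w: Gödel ¬ of 0.07 = 0 (operand ≠ 0)
(¬w ∨ w) = max(0, 0.07) = 0.07
(x ∨ (¬w ∨ w)) = max(0.39, 0.07) = 0.39
(y ⊃ z): 0.21 > 0.1, so result = 0.1
((y ⊃ z) ∨ w) = max(0.1, 0.07) = 0.1
((x ∨ (¬w ∨ w)) ⊃ ((y ⊃ z) ∨ w)): 0.39 > 0.1, so result = 0.1
((x ∧ (z ∨ x)) ∧ ((x ∨ (¬w ∨ w)) ⊃ ((y ⊃ z) ∨ w))) = min(0.39, 0.1) = 0.1
(((w ∧ x) ⊃ y) ⊃ ((x ∧ (z ∨ x)) ∧ ((x ∨ (¬w ∨ w)) ⊃ ((y ⊃ z) ∨ w)))): 1 > 0.1, so result = 0.1
¬w: Gödel ¬ of 0.07 = 0 (operand ≠ 0)
(y ∧ ¬w) = min(0.21, 0) = 0
¬z: Gödel ¬ of 0.1 = 0 (operand ≠ 0)
(¬z ∨ y) = max(0, 0.21) = 0.21
((¬z ∨ y) ⊃ w): 0.21 > 0.07, so result = 0.07
((y ∧ ¬w) ∧ ((¬z ∨ y) ⊃ w)) = min(0, 0.07) = 0
¬w: Gödel ¬ of 0.07 = 0 (operand ≠ 0)
(((y ∧ ¬w) ∧ ((¬z ∨ y) ⊃ w)) ∧ ¬w) = min(0, 0) = 0
((((y ∧ ¬w) ∧ ((¬z ∨ y) ⊃ w)) ∧ ¬w) ⊃ y): 0 ≤ 0.21, so result = 1
((((w ∧ x) ⊃ y) ⊃ ((x ∧ (z ∨ x)) ∧ ((x ∨ (¬w ∨ w)) ⊃ ((y ⊃ z) ∨ w)))) ∨ ((((y ∧ ¬w) ∧ ((¬z ∨ y) ⊃ w)) ∧ ¬w) ⊃ y)) = max(0.1, 1) = 1

1.00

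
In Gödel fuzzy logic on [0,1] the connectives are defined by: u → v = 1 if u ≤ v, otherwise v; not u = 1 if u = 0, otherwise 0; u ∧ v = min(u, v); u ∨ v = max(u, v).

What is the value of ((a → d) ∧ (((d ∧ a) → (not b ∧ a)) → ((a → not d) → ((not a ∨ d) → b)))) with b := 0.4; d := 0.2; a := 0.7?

(a → d): 0.7 > 0.2, so result = 0.2
(d ∧ a) = min(0.2, 0.7) = 0.2
not b: Gödel ¬ of 0.4 = 0 (operand ≠ 0)
(not b ∧ a) = min(0, 0.7) = 0
((d ∧ a) → (not b ∧ a)): 0.2 > 0, so result = 0
not d: Gödel ¬ of 0.2 = 0 (operand ≠ 0)
(a → not d): 0.7 > 0, so result = 0
not a: Gödel ¬ of 0.7 = 0 (operand ≠ 0)
(not a ∨ d) = max(0, 0.2) = 0.2
((not a ∨ d) → b): 0.2 ≤ 0.4, so result = 1
((a → not d) → ((not a ∨ d) → b)): 0 ≤ 1, so result = 1
(((d ∧ a) → (not b ∧ a)) → ((a → not d) → ((not a ∨ d) → b))): 0 ≤ 1, so result = 1
((a → d) ∧ (((d ∧ a) → (not b ∧ a)) → ((a → not d) → ((not a ∨ d) → b)))) = min(0.2, 1) = 0.2

0.20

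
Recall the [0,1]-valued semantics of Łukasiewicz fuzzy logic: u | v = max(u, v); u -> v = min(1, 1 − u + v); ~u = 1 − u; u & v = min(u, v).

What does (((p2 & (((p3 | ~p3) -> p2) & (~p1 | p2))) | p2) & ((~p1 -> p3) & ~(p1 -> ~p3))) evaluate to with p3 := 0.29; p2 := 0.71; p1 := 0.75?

0.04

~p3: Łukasiewicz ¬ gives 1 − 0.29 = 0.71
(p3 | ~p3) = max(0.29, 0.71) = 0.71
((p3 | ~p3) -> p2): min(1, 1 − 0.71 + 0.71) = 1
~p1: Łukasiewicz ¬ gives 1 − 0.75 = 0.25
(~p1 | p2) = max(0.25, 0.71) = 0.71
(((p3 | ~p3) -> p2) & (~p1 | p2)) = min(1, 0.71) = 0.71
(p2 & (((p3 | ~p3) -> p2) & (~p1 | p2))) = min(0.71, 0.71) = 0.71
((p2 & (((p3 | ~p3) -> p2) & (~p1 | p2))) | p2) = max(0.71, 0.71) = 0.71
~p1: Łukasiewicz ¬ gives 1 − 0.75 = 0.25
(~p1 -> p3): min(1, 1 − 0.25 + 0.29) = 1
~p3: Łukasiewicz ¬ gives 1 − 0.29 = 0.71
(p1 -> ~p3): min(1, 1 − 0.75 + 0.71) = 0.96
~(p1 -> ~p3): Łukasiewicz ¬ gives 1 − 0.96 = 0.04
((~p1 -> p3) & ~(p1 -> ~p3)) = min(1, 0.04) = 0.04
(((p2 & (((p3 | ~p3) -> p2) & (~p1 | p2))) | p2) & ((~p1 -> p3) & ~(p1 -> ~p3))) = min(0.71, 0.04) = 0.04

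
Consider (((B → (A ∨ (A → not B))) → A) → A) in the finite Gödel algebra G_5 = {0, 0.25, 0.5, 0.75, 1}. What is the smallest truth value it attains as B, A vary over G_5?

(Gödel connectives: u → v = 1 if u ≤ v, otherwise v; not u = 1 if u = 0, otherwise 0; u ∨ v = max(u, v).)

The minimum is attained at B = 0.5, A = 0.25:
  not B: Gödel ¬ of 0.5 = 0 (operand ≠ 0)
  (A → not B): 0.25 > 0, so result = 0
  (A ∨ (A → not B)) = max(0.25, 0) = 0.25
  (B → (A ∨ (A → not B))): 0.5 > 0.25, so result = 0.25
  ((B → (A ∨ (A → not B))) → A): 0.25 ≤ 0.25, so result = 1
  (((B → (A ∨ (A → not B))) → A) → A): 1 > 0.25, so result = 0.25
Checking all 25 assignments confirms none give a value below 0.25.

0.25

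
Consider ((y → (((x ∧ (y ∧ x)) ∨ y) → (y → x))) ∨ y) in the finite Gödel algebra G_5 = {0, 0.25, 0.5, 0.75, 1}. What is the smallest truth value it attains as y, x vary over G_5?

0.25

The minimum is attained at y = 0.25, x = 0:
  (y ∧ x) = min(0.25, 0) = 0
  (x ∧ (y ∧ x)) = min(0, 0) = 0
  ((x ∧ (y ∧ x)) ∨ y) = max(0, 0.25) = 0.25
  (y → x): 0.25 > 0, so result = 0
  (((x ∧ (y ∧ x)) ∨ y) → (y → x)): 0.25 > 0, so result = 0
  (y → (((x ∧ (y ∧ x)) ∨ y) → (y → x))): 0.25 > 0, so result = 0
  ((y → (((x ∧ (y ∧ x)) ∨ y) → (y → x))) ∨ y) = max(0, 0.25) = 0.25
Checking all 25 assignments confirms none give a value below 0.25.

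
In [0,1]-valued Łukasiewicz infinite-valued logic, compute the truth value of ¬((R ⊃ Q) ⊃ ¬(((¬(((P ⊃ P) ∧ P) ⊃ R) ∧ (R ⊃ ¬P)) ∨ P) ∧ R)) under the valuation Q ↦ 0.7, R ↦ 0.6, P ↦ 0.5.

(R ⊃ Q): min(1, 1 − 0.6 + 0.7) = 1
(P ⊃ P): min(1, 1 − 0.5 + 0.5) = 1
((P ⊃ P) ∧ P) = min(1, 0.5) = 0.5
(((P ⊃ P) ∧ P) ⊃ R): min(1, 1 − 0.5 + 0.6) = 1
¬(((P ⊃ P) ∧ P) ⊃ R): Łukasiewicz ¬ gives 1 − 1 = 0
¬P: Łukasiewicz ¬ gives 1 − 0.5 = 0.5
(R ⊃ ¬P): min(1, 1 − 0.6 + 0.5) = 0.9
(¬(((P ⊃ P) ∧ P) ⊃ R) ∧ (R ⊃ ¬P)) = min(0, 0.9) = 0
((¬(((P ⊃ P) ∧ P) ⊃ R) ∧ (R ⊃ ¬P)) ∨ P) = max(0, 0.5) = 0.5
(((¬(((P ⊃ P) ∧ P) ⊃ R) ∧ (R ⊃ ¬P)) ∨ P) ∧ R) = min(0.5, 0.6) = 0.5
¬(((¬(((P ⊃ P) ∧ P) ⊃ R) ∧ (R ⊃ ¬P)) ∨ P) ∧ R): Łukasiewicz ¬ gives 1 − 0.5 = 0.5
((R ⊃ Q) ⊃ ¬(((¬(((P ⊃ P) ∧ P) ⊃ R) ∧ (R ⊃ ¬P)) ∨ P) ∧ R)): min(1, 1 − 1 + 0.5) = 0.5
¬((R ⊃ Q) ⊃ ¬(((¬(((P ⊃ P) ∧ P) ⊃ R) ∧ (R ⊃ ¬P)) ∨ P) ∧ R)): Łukasiewicz ¬ gives 1 − 0.5 = 0.5

0.50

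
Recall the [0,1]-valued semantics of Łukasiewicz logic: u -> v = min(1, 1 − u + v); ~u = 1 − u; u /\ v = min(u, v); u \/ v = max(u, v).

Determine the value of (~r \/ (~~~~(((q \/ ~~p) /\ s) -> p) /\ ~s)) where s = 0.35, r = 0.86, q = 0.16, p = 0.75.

0.65

~r: Łukasiewicz ¬ gives 1 − 0.86 = 0.14
~p: Łukasiewicz ¬ gives 1 − 0.75 = 0.25
~~p: Łukasiewicz ¬ gives 1 − 0.25 = 0.75
(q \/ ~~p) = max(0.16, 0.75) = 0.75
((q \/ ~~p) /\ s) = min(0.75, 0.35) = 0.35
(((q \/ ~~p) /\ s) -> p): min(1, 1 − 0.35 + 0.75) = 1
~(((q \/ ~~p) /\ s) -> p): Łukasiewicz ¬ gives 1 − 1 = 0
~~(((q \/ ~~p) /\ s) -> p): Łukasiewicz ¬ gives 1 − 0 = 1
~~~(((q \/ ~~p) /\ s) -> p): Łukasiewicz ¬ gives 1 − 1 = 0
~~~~(((q \/ ~~p) /\ s) -> p): Łukasiewicz ¬ gives 1 − 0 = 1
~s: Łukasiewicz ¬ gives 1 − 0.35 = 0.65
(~~~~(((q \/ ~~p) /\ s) -> p) /\ ~s) = min(1, 0.65) = 0.65
(~r \/ (~~~~(((q \/ ~~p) /\ s) -> p) /\ ~s)) = max(0.14, 0.65) = 0.65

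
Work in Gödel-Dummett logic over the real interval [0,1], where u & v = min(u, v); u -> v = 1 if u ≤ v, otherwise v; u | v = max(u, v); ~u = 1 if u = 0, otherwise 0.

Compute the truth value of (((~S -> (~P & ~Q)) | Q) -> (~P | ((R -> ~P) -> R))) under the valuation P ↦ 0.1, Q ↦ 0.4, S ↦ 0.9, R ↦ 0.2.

~S: Gödel ¬ of 0.9 = 0 (operand ≠ 0)
~P: Gödel ¬ of 0.1 = 0 (operand ≠ 0)
~Q: Gödel ¬ of 0.4 = 0 (operand ≠ 0)
(~P & ~Q) = min(0, 0) = 0
(~S -> (~P & ~Q)): 0 ≤ 0, so result = 1
((~S -> (~P & ~Q)) | Q) = max(1, 0.4) = 1
~P: Gödel ¬ of 0.1 = 0 (operand ≠ 0)
~P: Gödel ¬ of 0.1 = 0 (operand ≠ 0)
(R -> ~P): 0.2 > 0, so result = 0
((R -> ~P) -> R): 0 ≤ 0.2, so result = 1
(~P | ((R -> ~P) -> R)) = max(0, 1) = 1
(((~S -> (~P & ~Q)) | Q) -> (~P | ((R -> ~P) -> R))): 1 ≤ 1, so result = 1

1.00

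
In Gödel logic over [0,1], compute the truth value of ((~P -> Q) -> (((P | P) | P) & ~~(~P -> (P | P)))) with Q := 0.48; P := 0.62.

0.62

~P: Gödel ¬ of 0.62 = 0 (operand ≠ 0)
(~P -> Q): 0 ≤ 0.48, so result = 1
(P | P) = max(0.62, 0.62) = 0.62
((P | P) | P) = max(0.62, 0.62) = 0.62
~P: Gödel ¬ of 0.62 = 0 (operand ≠ 0)
(P | P) = max(0.62, 0.62) = 0.62
(~P -> (P | P)): 0 ≤ 0.62, so result = 1
~(~P -> (P | P)): Gödel ¬ of 1 = 0 (operand ≠ 0)
~~(~P -> (P | P)): Gödel ¬ of 0 = 1 (operand is 0)
(((P | P) | P) & ~~(~P -> (P | P))) = min(0.62, 1) = 0.62
((~P -> Q) -> (((P | P) | P) & ~~(~P -> (P | P)))): 1 > 0.62, so result = 0.62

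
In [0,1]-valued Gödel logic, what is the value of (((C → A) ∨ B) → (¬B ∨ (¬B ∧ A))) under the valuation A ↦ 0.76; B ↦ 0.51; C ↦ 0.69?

0.00

(C → A): 0.69 ≤ 0.76, so result = 1
((C → A) ∨ B) = max(1, 0.51) = 1
¬B: Gödel ¬ of 0.51 = 0 (operand ≠ 0)
¬B: Gödel ¬ of 0.51 = 0 (operand ≠ 0)
(¬B ∧ A) = min(0, 0.76) = 0
(¬B ∨ (¬B ∧ A)) = max(0, 0) = 0
(((C → A) ∨ B) → (¬B ∨ (¬B ∧ A))): 1 > 0, so result = 0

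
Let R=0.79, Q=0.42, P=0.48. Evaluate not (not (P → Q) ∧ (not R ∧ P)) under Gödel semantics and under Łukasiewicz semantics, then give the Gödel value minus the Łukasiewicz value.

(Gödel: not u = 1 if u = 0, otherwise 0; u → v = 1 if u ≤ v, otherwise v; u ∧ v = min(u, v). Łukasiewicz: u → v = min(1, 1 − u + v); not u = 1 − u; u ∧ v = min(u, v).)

Gödel evaluation:
  (P → Q): 0.48 > 0.42, so result = 0.42
  not (P → Q): Gödel ¬ of 0.42 = 0 (operand ≠ 0)
  not R: Gödel ¬ of 0.79 = 0 (operand ≠ 0)
  (not R ∧ P) = min(0, 0.48) = 0
  (not (P → Q) ∧ (not R ∧ P)) = min(0, 0) = 0
  not (not (P → Q) ∧ (not R ∧ P)): Gödel ¬ of 0 = 1 (operand is 0)
  Gödel value = 1
Łukasiewicz evaluation:
  (P → Q): min(1, 1 − 0.48 + 0.42) = 0.94
  not (P → Q): Łukasiewicz ¬ gives 1 − 0.94 = 0.06
  not R: Łukasiewicz ¬ gives 1 − 0.79 = 0.21
  (not R ∧ P) = min(0.21, 0.48) = 0.21
  (not (P → Q) ∧ (not R ∧ P)) = min(0.06, 0.21) = 0.06
  not (not (P → Q) ∧ (not R ∧ P)): Łukasiewicz ¬ gives 1 − 0.06 = 0.94
  Łukasiewicz value = 0.94
Difference: 1 − 0.94 = 0.06

0.06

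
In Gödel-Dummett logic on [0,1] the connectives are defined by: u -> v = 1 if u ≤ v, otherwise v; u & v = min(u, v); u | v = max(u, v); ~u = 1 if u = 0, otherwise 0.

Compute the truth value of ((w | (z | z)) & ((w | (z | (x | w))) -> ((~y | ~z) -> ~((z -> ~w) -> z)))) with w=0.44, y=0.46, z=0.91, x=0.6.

0.91

(z | z) = max(0.91, 0.91) = 0.91
(w | (z | z)) = max(0.44, 0.91) = 0.91
(x | w) = max(0.6, 0.44) = 0.6
(z | (x | w)) = max(0.91, 0.6) = 0.91
(w | (z | (x | w))) = max(0.44, 0.91) = 0.91
~y: Gödel ¬ of 0.46 = 0 (operand ≠ 0)
~z: Gödel ¬ of 0.91 = 0 (operand ≠ 0)
(~y | ~z) = max(0, 0) = 0
~w: Gödel ¬ of 0.44 = 0 (operand ≠ 0)
(z -> ~w): 0.91 > 0, so result = 0
((z -> ~w) -> z): 0 ≤ 0.91, so result = 1
~((z -> ~w) -> z): Gödel ¬ of 1 = 0 (operand ≠ 0)
((~y | ~z) -> ~((z -> ~w) -> z)): 0 ≤ 0, so result = 1
((w | (z | (x | w))) -> ((~y | ~z) -> ~((z -> ~w) -> z))): 0.91 ≤ 1, so result = 1
((w | (z | z)) & ((w | (z | (x | w))) -> ((~y | ~z) -> ~((z -> ~w) -> z)))) = min(0.91, 1) = 0.91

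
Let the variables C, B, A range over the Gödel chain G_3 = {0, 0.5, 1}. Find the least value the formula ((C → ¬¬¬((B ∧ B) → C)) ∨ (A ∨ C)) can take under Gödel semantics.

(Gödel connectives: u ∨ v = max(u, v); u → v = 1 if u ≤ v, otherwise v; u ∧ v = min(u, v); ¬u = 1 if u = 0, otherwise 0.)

0.50

The minimum is attained at C = 0.5, B = 0, A = 0:
  (B ∧ B) = min(0, 0) = 0
  ((B ∧ B) → C): 0 ≤ 0.5, so result = 1
  ¬((B ∧ B) → C): Gödel ¬ of 1 = 0 (operand ≠ 0)
  ¬¬((B ∧ B) → C): Gödel ¬ of 0 = 1 (operand is 0)
  ¬¬¬((B ∧ B) → C): Gödel ¬ of 1 = 0 (operand ≠ 0)
  (C → ¬¬¬((B ∧ B) → C)): 0.5 > 0, so result = 0
  (A ∨ C) = max(0, 0.5) = 0.5
  ((C → ¬¬¬((B ∧ B) → C)) ∨ (A ∨ C)) = max(0, 0.5) = 0.5
Checking all 27 assignments confirms none give a value below 0.50.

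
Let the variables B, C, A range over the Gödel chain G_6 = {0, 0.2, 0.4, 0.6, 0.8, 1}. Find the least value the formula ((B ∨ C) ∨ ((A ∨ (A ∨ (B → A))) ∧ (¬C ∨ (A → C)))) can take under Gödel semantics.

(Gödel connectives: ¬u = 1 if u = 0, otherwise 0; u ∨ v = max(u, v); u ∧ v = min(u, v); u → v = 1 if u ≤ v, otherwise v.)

0.20

The minimum is attained at B = 0, C = 0.2, A = 0.4:
  (B ∨ C) = max(0, 0.2) = 0.2
  (B → A): 0 ≤ 0.4, so result = 1
  (A ∨ (B → A)) = max(0.4, 1) = 1
  (A ∨ (A ∨ (B → A))) = max(0.4, 1) = 1
  ¬C: Gödel ¬ of 0.2 = 0 (operand ≠ 0)
  (A → C): 0.4 > 0.2, so result = 0.2
  (¬C ∨ (A → C)) = max(0, 0.2) = 0.2
  ((A ∨ (A ∨ (B → A))) ∧ (¬C ∨ (A → C))) = min(1, 0.2) = 0.2
  ((B ∨ C) ∨ ((A ∨ (A ∨ (B → A))) ∧ (¬C ∨ (A → C)))) = max(0.2, 0.2) = 0.2
Checking all 216 assignments confirms none give a value below 0.20.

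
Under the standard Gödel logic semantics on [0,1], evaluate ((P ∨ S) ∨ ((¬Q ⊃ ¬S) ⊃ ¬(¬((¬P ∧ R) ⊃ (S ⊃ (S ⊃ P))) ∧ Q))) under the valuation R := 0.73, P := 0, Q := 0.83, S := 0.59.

(P ∨ S) = max(0, 0.59) = 0.59
¬Q: Gödel ¬ of 0.83 = 0 (operand ≠ 0)
¬S: Gödel ¬ of 0.59 = 0 (operand ≠ 0)
(¬Q ⊃ ¬S): 0 ≤ 0, so result = 1
¬P: Gödel ¬ of 0 = 1 (operand is 0)
(¬P ∧ R) = min(1, 0.73) = 0.73
(S ⊃ P): 0.59 > 0, so result = 0
(S ⊃ (S ⊃ P)): 0.59 > 0, so result = 0
((¬P ∧ R) ⊃ (S ⊃ (S ⊃ P))): 0.73 > 0, so result = 0
¬((¬P ∧ R) ⊃ (S ⊃ (S ⊃ P))): Gödel ¬ of 0 = 1 (operand is 0)
(¬((¬P ∧ R) ⊃ (S ⊃ (S ⊃ P))) ∧ Q) = min(1, 0.83) = 0.83
¬(¬((¬P ∧ R) ⊃ (S ⊃ (S ⊃ P))) ∧ Q): Gödel ¬ of 0.83 = 0 (operand ≠ 0)
((¬Q ⊃ ¬S) ⊃ ¬(¬((¬P ∧ R) ⊃ (S ⊃ (S ⊃ P))) ∧ Q)): 1 > 0, so result = 0
((P ∨ S) ∨ ((¬Q ⊃ ¬S) ⊃ ¬(¬((¬P ∧ R) ⊃ (S ⊃ (S ⊃ P))) ∧ Q))) = max(0.59, 0) = 0.59

0.59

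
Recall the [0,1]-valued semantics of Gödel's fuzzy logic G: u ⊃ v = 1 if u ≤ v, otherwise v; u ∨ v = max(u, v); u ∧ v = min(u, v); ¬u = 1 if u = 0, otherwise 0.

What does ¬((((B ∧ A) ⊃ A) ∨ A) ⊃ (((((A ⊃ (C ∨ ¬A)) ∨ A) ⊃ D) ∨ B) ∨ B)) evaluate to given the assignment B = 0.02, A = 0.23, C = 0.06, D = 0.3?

0.00

(B ∧ A) = min(0.02, 0.23) = 0.02
((B ∧ A) ⊃ A): 0.02 ≤ 0.23, so result = 1
(((B ∧ A) ⊃ A) ∨ A) = max(1, 0.23) = 1
¬A: Gödel ¬ of 0.23 = 0 (operand ≠ 0)
(C ∨ ¬A) = max(0.06, 0) = 0.06
(A ⊃ (C ∨ ¬A)): 0.23 > 0.06, so result = 0.06
((A ⊃ (C ∨ ¬A)) ∨ A) = max(0.06, 0.23) = 0.23
(((A ⊃ (C ∨ ¬A)) ∨ A) ⊃ D): 0.23 ≤ 0.3, so result = 1
((((A ⊃ (C ∨ ¬A)) ∨ A) ⊃ D) ∨ B) = max(1, 0.02) = 1
(((((A ⊃ (C ∨ ¬A)) ∨ A) ⊃ D) ∨ B) ∨ B) = max(1, 0.02) = 1
((((B ∧ A) ⊃ A) ∨ A) ⊃ (((((A ⊃ (C ∨ ¬A)) ∨ A) ⊃ D) ∨ B) ∨ B)): 1 ≤ 1, so result = 1
¬((((B ∧ A) ⊃ A) ∨ A) ⊃ (((((A ⊃ (C ∨ ¬A)) ∨ A) ⊃ D) ∨ B) ∨ B)): Gödel ¬ of 1 = 0 (operand ≠ 0)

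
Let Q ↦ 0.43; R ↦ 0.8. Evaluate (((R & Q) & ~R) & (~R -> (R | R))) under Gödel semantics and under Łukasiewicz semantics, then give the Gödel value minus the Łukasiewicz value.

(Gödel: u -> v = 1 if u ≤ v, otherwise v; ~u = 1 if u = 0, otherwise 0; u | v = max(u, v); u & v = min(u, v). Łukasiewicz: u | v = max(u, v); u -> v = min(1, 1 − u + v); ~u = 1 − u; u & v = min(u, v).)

-0.20

Gödel evaluation:
  (R & Q) = min(0.8, 0.43) = 0.43
  ~R: Gödel ¬ of 0.8 = 0 (operand ≠ 0)
  ((R & Q) & ~R) = min(0.43, 0) = 0
  ~R: Gödel ¬ of 0.8 = 0 (operand ≠ 0)
  (R | R) = max(0.8, 0.8) = 0.8
  (~R -> (R | R)): 0 ≤ 0.8, so result = 1
  (((R & Q) & ~R) & (~R -> (R | R))) = min(0, 1) = 0
  Gödel value = 0
Łukasiewicz evaluation:
  (R & Q) = min(0.8, 0.43) = 0.43
  ~R: Łukasiewicz ¬ gives 1 − 0.8 = 0.2
  ((R & Q) & ~R) = min(0.43, 0.2) = 0.2
  ~R: Łukasiewicz ¬ gives 1 − 0.8 = 0.2
  (R | R) = max(0.8, 0.8) = 0.8
  (~R -> (R | R)): min(1, 1 − 0.2 + 0.8) = 1
  (((R & Q) & ~R) & (~R -> (R | R))) = min(0.2, 1) = 0.2
  Łukasiewicz value = 0.2
Difference: 0 − 0.2 = -0.20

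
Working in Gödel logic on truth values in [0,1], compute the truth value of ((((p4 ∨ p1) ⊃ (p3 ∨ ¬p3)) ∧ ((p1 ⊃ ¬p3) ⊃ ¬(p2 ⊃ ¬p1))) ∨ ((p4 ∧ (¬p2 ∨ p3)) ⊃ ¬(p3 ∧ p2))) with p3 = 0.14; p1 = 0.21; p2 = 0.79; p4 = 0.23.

0.14

(p4 ∨ p1) = max(0.23, 0.21) = 0.23
¬p3: Gödel ¬ of 0.14 = 0 (operand ≠ 0)
(p3 ∨ ¬p3) = max(0.14, 0) = 0.14
((p4 ∨ p1) ⊃ (p3 ∨ ¬p3)): 0.23 > 0.14, so result = 0.14
¬p3: Gödel ¬ of 0.14 = 0 (operand ≠ 0)
(p1 ⊃ ¬p3): 0.21 > 0, so result = 0
¬p1: Gödel ¬ of 0.21 = 0 (operand ≠ 0)
(p2 ⊃ ¬p1): 0.79 > 0, so result = 0
¬(p2 ⊃ ¬p1): Gödel ¬ of 0 = 1 (operand is 0)
((p1 ⊃ ¬p3) ⊃ ¬(p2 ⊃ ¬p1)): 0 ≤ 1, so result = 1
(((p4 ∨ p1) ⊃ (p3 ∨ ¬p3)) ∧ ((p1 ⊃ ¬p3) ⊃ ¬(p2 ⊃ ¬p1))) = min(0.14, 1) = 0.14
¬p2: Gödel ¬ of 0.79 = 0 (operand ≠ 0)
(¬p2 ∨ p3) = max(0, 0.14) = 0.14
(p4 ∧ (¬p2 ∨ p3)) = min(0.23, 0.14) = 0.14
(p3 ∧ p2) = min(0.14, 0.79) = 0.14
¬(p3 ∧ p2): Gödel ¬ of 0.14 = 0 (operand ≠ 0)
((p4 ∧ (¬p2 ∨ p3)) ⊃ ¬(p3 ∧ p2)): 0.14 > 0, so result = 0
((((p4 ∨ p1) ⊃ (p3 ∨ ¬p3)) ∧ ((p1 ⊃ ¬p3) ⊃ ¬(p2 ⊃ ¬p1))) ∨ ((p4 ∧ (¬p2 ∨ p3)) ⊃ ¬(p3 ∧ p2))) = max(0.14, 0) = 0.14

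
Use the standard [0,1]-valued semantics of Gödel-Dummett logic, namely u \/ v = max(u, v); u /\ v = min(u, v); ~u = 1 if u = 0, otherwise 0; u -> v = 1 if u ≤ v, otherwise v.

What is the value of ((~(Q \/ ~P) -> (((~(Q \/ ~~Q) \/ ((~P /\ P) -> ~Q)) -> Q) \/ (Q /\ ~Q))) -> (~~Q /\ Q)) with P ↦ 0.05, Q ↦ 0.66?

~P: Gödel ¬ of 0.05 = 0 (operand ≠ 0)
(Q \/ ~P) = max(0.66, 0) = 0.66
~(Q \/ ~P): Gödel ¬ of 0.66 = 0 (operand ≠ 0)
~Q: Gödel ¬ of 0.66 = 0 (operand ≠ 0)
~~Q: Gödel ¬ of 0 = 1 (operand is 0)
(Q \/ ~~Q) = max(0.66, 1) = 1
~(Q \/ ~~Q): Gödel ¬ of 1 = 0 (operand ≠ 0)
~P: Gödel ¬ of 0.05 = 0 (operand ≠ 0)
(~P /\ P) = min(0, 0.05) = 0
~Q: Gödel ¬ of 0.66 = 0 (operand ≠ 0)
((~P /\ P) -> ~Q): 0 ≤ 0, so result = 1
(~(Q \/ ~~Q) \/ ((~P /\ P) -> ~Q)) = max(0, 1) = 1
((~(Q \/ ~~Q) \/ ((~P /\ P) -> ~Q)) -> Q): 1 > 0.66, so result = 0.66
~Q: Gödel ¬ of 0.66 = 0 (operand ≠ 0)
(Q /\ ~Q) = min(0.66, 0) = 0
(((~(Q \/ ~~Q) \/ ((~P /\ P) -> ~Q)) -> Q) \/ (Q /\ ~Q)) = max(0.66, 0) = 0.66
(~(Q \/ ~P) -> (((~(Q \/ ~~Q) \/ ((~P /\ P) -> ~Q)) -> Q) \/ (Q /\ ~Q))): 0 ≤ 0.66, so result = 1
~Q: Gödel ¬ of 0.66 = 0 (operand ≠ 0)
~~Q: Gödel ¬ of 0 = 1 (operand is 0)
(~~Q /\ Q) = min(1, 0.66) = 0.66
((~(Q \/ ~P) -> (((~(Q \/ ~~Q) \/ ((~P /\ P) -> ~Q)) -> Q) \/ (Q /\ ~Q))) -> (~~Q /\ Q)): 1 > 0.66, so result = 0.66

0.66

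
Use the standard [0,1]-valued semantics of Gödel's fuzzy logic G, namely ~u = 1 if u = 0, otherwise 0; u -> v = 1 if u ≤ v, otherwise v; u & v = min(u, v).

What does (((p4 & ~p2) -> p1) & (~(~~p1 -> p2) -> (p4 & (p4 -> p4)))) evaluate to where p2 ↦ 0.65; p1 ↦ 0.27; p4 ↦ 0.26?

1.00

~p2: Gödel ¬ of 0.65 = 0 (operand ≠ 0)
(p4 & ~p2) = min(0.26, 0) = 0
((p4 & ~p2) -> p1): 0 ≤ 0.27, so result = 1
~p1: Gödel ¬ of 0.27 = 0 (operand ≠ 0)
~~p1: Gödel ¬ of 0 = 1 (operand is 0)
(~~p1 -> p2): 1 > 0.65, so result = 0.65
~(~~p1 -> p2): Gödel ¬ of 0.65 = 0 (operand ≠ 0)
(p4 -> p4): 0.26 ≤ 0.26, so result = 1
(p4 & (p4 -> p4)) = min(0.26, 1) = 0.26
(~(~~p1 -> p2) -> (p4 & (p4 -> p4))): 0 ≤ 0.26, so result = 1
(((p4 & ~p2) -> p1) & (~(~~p1 -> p2) -> (p4 & (p4 -> p4)))) = min(1, 1) = 1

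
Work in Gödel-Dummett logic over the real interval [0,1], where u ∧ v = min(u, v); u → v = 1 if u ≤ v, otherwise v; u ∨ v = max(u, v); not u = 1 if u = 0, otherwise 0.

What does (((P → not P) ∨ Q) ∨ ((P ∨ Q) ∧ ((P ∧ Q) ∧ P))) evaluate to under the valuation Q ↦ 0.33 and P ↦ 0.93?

0.33

not P: Gödel ¬ of 0.93 = 0 (operand ≠ 0)
(P → not P): 0.93 > 0, so result = 0
((P → not P) ∨ Q) = max(0, 0.33) = 0.33
(P ∨ Q) = max(0.93, 0.33) = 0.93
(P ∧ Q) = min(0.93, 0.33) = 0.33
((P ∧ Q) ∧ P) = min(0.33, 0.93) = 0.33
((P ∨ Q) ∧ ((P ∧ Q) ∧ P)) = min(0.93, 0.33) = 0.33
(((P → not P) ∨ Q) ∨ ((P ∨ Q) ∧ ((P ∧ Q) ∧ P))) = max(0.33, 0.33) = 0.33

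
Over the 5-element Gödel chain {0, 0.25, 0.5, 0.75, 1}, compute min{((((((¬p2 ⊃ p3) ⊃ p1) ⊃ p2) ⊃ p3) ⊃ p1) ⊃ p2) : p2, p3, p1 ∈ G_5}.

0.00

The minimum is attained at p2 = 0, p3 = 0, p1 = 0.25:
  ¬p2: Gödel ¬ of 0 = 1 (operand is 0)
  (¬p2 ⊃ p3): 1 > 0, so result = 0
  ((¬p2 ⊃ p3) ⊃ p1): 0 ≤ 0.25, so result = 1
  (((¬p2 ⊃ p3) ⊃ p1) ⊃ p2): 1 > 0, so result = 0
  ((((¬p2 ⊃ p3) ⊃ p1) ⊃ p2) ⊃ p3): 0 ≤ 0, so result = 1
  (((((¬p2 ⊃ p3) ⊃ p1) ⊃ p2) ⊃ p3) ⊃ p1): 1 > 0.25, so result = 0.25
  ((((((¬p2 ⊃ p3) ⊃ p1) ⊃ p2) ⊃ p3) ⊃ p1) ⊃ p2): 0.25 > 0, so result = 0
Checking all 125 assignments confirms none give a value below 0.00.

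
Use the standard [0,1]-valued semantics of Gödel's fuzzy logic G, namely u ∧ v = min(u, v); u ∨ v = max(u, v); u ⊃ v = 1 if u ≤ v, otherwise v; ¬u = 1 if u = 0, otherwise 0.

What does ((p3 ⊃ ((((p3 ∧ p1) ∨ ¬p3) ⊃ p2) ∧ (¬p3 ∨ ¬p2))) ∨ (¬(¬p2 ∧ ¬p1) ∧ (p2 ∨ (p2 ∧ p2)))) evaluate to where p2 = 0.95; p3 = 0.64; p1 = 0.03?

(p3 ∧ p1) = min(0.64, 0.03) = 0.03
¬p3: Gödel ¬ of 0.64 = 0 (operand ≠ 0)
((p3 ∧ p1) ∨ ¬p3) = max(0.03, 0) = 0.03
(((p3 ∧ p1) ∨ ¬p3) ⊃ p2): 0.03 ≤ 0.95, so result = 1
¬p3: Gödel ¬ of 0.64 = 0 (operand ≠ 0)
¬p2: Gödel ¬ of 0.95 = 0 (operand ≠ 0)
(¬p3 ∨ ¬p2) = max(0, 0) = 0
((((p3 ∧ p1) ∨ ¬p3) ⊃ p2) ∧ (¬p3 ∨ ¬p2)) = min(1, 0) = 0
(p3 ⊃ ((((p3 ∧ p1) ∨ ¬p3) ⊃ p2) ∧ (¬p3 ∨ ¬p2))): 0.64 > 0, so result = 0
¬p2: Gödel ¬ of 0.95 = 0 (operand ≠ 0)
¬p1: Gödel ¬ of 0.03 = 0 (operand ≠ 0)
(¬p2 ∧ ¬p1) = min(0, 0) = 0
¬(¬p2 ∧ ¬p1): Gödel ¬ of 0 = 1 (operand is 0)
(p2 ∧ p2) = min(0.95, 0.95) = 0.95
(p2 ∨ (p2 ∧ p2)) = max(0.95, 0.95) = 0.95
(¬(¬p2 ∧ ¬p1) ∧ (p2 ∨ (p2 ∧ p2))) = min(1, 0.95) = 0.95
((p3 ⊃ ((((p3 ∧ p1) ∨ ¬p3) ⊃ p2) ∧ (¬p3 ∨ ¬p2))) ∨ (¬(¬p2 ∧ ¬p1) ∧ (p2 ∨ (p2 ∧ p2)))) = max(0, 0.95) = 0.95

0.95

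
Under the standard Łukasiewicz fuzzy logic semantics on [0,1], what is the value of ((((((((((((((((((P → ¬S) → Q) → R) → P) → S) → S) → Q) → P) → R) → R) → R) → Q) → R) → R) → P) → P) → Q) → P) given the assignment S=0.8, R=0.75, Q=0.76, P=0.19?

¬S: Łukasiewicz ¬ gives 1 − 0.8 = 0.2
(P → ¬S): min(1, 1 − 0.19 + 0.2) = 1
((P → ¬S) → Q): min(1, 1 − 1 + 0.76) = 0.76
(((P → ¬S) → Q) → R): min(1, 1 − 0.76 + 0.75) = 0.99
((((P → ¬S) → Q) → R) → P): min(1, 1 − 0.99 + 0.19) = 0.2
(((((P → ¬S) → Q) → R) → P) → S): min(1, 1 − 0.2 + 0.8) = 1
((((((P → ¬S) → Q) → R) → P) → S) → S): min(1, 1 − 1 + 0.8) = 0.8
(((((((P → ¬S) → Q) → R) → P) → S) → S) → Q): min(1, 1 − 0.8 + 0.76) = 0.96
((((((((P → ¬S) → Q) → R) → P) → S) → S) → Q) → P): min(1, 1 − 0.96 + 0.19) = 0.23
(((((((((P → ¬S) → Q) → R) → P) → S) → S) → Q) → P) → R): min(1, 1 − 0.23 + 0.75) = 1
((((((((((P → ¬S) → Q) → R) → P) → S) → S) → Q) → P) → R) → R): min(1, 1 − 1 + 0.75) = 0.75
(((((((((((P → ¬S) → Q) → R) → P) → S) → S) → Q) → P) → R) → R) → R): min(1, 1 − 0.75 + 0.75) = 1
((((((((((((P → ¬S) → Q) → R) → P) → S) → S) → Q) → P) → R) → R) → R) → Q): min(1, 1 − 1 + 0.76) = 0.76
(((((((((((((P → ¬S) → Q) → R) → P) → S) → S) → Q) → P) → R) → R) → R) → Q) → R): min(1, 1 − 0.76 + 0.75) = 0.99
((((((((((((((P → ¬S) → Q) → R) → P) → S) → S) → Q) → P) → R) → R) → R) → Q) → R) → R): min(1, 1 − 0.99 + 0.75) = 0.76
(((((((((((((((P → ¬S) → Q) → R) → P) → S) → S) → Q) → P) → R) → R) → R) → Q) → R) → R) → P): min(1, 1 − 0.76 + 0.19) = 0.43
((((((((((((((((P → ¬S) → Q) → R) → P) → S) → S) → Q) → P) → R) → R) → R) → Q) → R) → R) → P) → P): min(1, 1 − 0.43 + 0.19) = 0.76
(((((((((((((((((P → ¬S) → Q) → R) → P) → S) → S) → Q) → P) → R) → R) → R) → Q) → R) → R) → P) → P) → Q): min(1, 1 − 0.76 + 0.76) = 1
((((((((((((((((((P → ¬S) → Q) → R) → P) → S) → S) → Q) → P) → R) → R) → R) → Q) → R) → R) → P) → P) → Q) → P): min(1, 1 − 1 + 0.19) = 0.19

0.19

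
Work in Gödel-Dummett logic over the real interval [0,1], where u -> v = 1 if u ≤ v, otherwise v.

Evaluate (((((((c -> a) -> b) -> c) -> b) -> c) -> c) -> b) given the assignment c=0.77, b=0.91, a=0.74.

0.91

(c -> a): 0.77 > 0.74, so result = 0.74
((c -> a) -> b): 0.74 ≤ 0.91, so result = 1
(((c -> a) -> b) -> c): 1 > 0.77, so result = 0.77
((((c -> a) -> b) -> c) -> b): 0.77 ≤ 0.91, so result = 1
(((((c -> a) -> b) -> c) -> b) -> c): 1 > 0.77, so result = 0.77
((((((c -> a) -> b) -> c) -> b) -> c) -> c): 0.77 ≤ 0.77, so result = 1
(((((((c -> a) -> b) -> c) -> b) -> c) -> c) -> b): 1 > 0.91, so result = 0.91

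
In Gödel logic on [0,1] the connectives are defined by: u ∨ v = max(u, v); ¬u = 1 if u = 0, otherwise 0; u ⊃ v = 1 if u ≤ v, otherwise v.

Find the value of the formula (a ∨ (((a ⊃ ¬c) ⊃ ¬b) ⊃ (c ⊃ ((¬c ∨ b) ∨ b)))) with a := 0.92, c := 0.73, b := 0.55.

¬c: Gödel ¬ of 0.73 = 0 (operand ≠ 0)
(a ⊃ ¬c): 0.92 > 0, so result = 0
¬b: Gödel ¬ of 0.55 = 0 (operand ≠ 0)
((a ⊃ ¬c) ⊃ ¬b): 0 ≤ 0, so result = 1
¬c: Gödel ¬ of 0.73 = 0 (operand ≠ 0)
(¬c ∨ b) = max(0, 0.55) = 0.55
((¬c ∨ b) ∨ b) = max(0.55, 0.55) = 0.55
(c ⊃ ((¬c ∨ b) ∨ b)): 0.73 > 0.55, so result = 0.55
(((a ⊃ ¬c) ⊃ ¬b) ⊃ (c ⊃ ((¬c ∨ b) ∨ b))): 1 > 0.55, so result = 0.55
(a ∨ (((a ⊃ ¬c) ⊃ ¬b) ⊃ (c ⊃ ((¬c ∨ b) ∨ b)))) = max(0.92, 0.55) = 0.92

0.92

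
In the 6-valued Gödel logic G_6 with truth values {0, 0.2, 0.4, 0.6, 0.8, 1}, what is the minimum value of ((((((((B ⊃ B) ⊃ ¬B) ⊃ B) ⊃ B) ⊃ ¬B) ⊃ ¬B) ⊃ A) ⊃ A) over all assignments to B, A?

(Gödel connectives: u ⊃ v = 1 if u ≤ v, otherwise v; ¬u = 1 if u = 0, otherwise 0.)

Every assignment gives 1. For instance at B = 0, A = 0:
  (B ⊃ B): 0 ≤ 0, so result = 1
  ¬B: Gödel ¬ of 0 = 1 (operand is 0)
  ((B ⊃ B) ⊃ ¬B): 1 ≤ 1, so result = 1
  (((B ⊃ B) ⊃ ¬B) ⊃ B): 1 > 0, so result = 0
  ((((B ⊃ B) ⊃ ¬B) ⊃ B) ⊃ B): 0 ≤ 0, so result = 1
  ¬B: Gödel ¬ of 0 = 1 (operand is 0)
  (((((B ⊃ B) ⊃ ¬B) ⊃ B) ⊃ B) ⊃ ¬B): 1 ≤ 1, so result = 1
  ¬B: Gödel ¬ of 0 = 1 (operand is 0)
  ((((((B ⊃ B) ⊃ ¬B) ⊃ B) ⊃ B) ⊃ ¬B) ⊃ ¬B): 1 ≤ 1, so result = 1
  (((((((B ⊃ B) ⊃ ¬B) ⊃ B) ⊃ B) ⊃ ¬B) ⊃ ¬B) ⊃ A): 1 > 0, so result = 0
  ((((((((B ⊃ B) ⊃ ¬B) ⊃ B) ⊃ B) ⊃ ¬B) ⊃ ¬B) ⊃ A) ⊃ A): 0 ≤ 0, so result = 1
All 36 assignments give value 1 — the formula is a G_6-tautology.

1.00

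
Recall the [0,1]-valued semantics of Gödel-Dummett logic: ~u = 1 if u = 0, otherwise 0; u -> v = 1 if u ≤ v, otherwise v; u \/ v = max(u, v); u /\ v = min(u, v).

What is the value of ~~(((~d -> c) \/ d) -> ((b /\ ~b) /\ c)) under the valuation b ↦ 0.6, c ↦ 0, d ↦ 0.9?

~d: Gödel ¬ of 0.9 = 0 (operand ≠ 0)
(~d -> c): 0 ≤ 0, so result = 1
((~d -> c) \/ d) = max(1, 0.9) = 1
~b: Gödel ¬ of 0.6 = 0 (operand ≠ 0)
(b /\ ~b) = min(0.6, 0) = 0
((b /\ ~b) /\ c) = min(0, 0) = 0
(((~d -> c) \/ d) -> ((b /\ ~b) /\ c)): 1 > 0, so result = 0
~(((~d -> c) \/ d) -> ((b /\ ~b) /\ c)): Gödel ¬ of 0 = 1 (operand is 0)
~~(((~d -> c) \/ d) -> ((b /\ ~b) /\ c)): Gödel ¬ of 1 = 0 (operand ≠ 0)

0.00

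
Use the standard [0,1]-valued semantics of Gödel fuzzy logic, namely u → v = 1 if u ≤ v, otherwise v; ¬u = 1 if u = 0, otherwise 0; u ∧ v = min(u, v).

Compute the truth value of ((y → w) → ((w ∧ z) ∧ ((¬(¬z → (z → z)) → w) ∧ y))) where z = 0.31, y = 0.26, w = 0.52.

0.26

(y → w): 0.26 ≤ 0.52, so result = 1
(w ∧ z) = min(0.52, 0.31) = 0.31
¬z: Gödel ¬ of 0.31 = 0 (operand ≠ 0)
(z → z): 0.31 ≤ 0.31, so result = 1
(¬z → (z → z)): 0 ≤ 1, so result = 1
¬(¬z → (z → z)): Gödel ¬ of 1 = 0 (operand ≠ 0)
(¬(¬z → (z → z)) → w): 0 ≤ 0.52, so result = 1
((¬(¬z → (z → z)) → w) ∧ y) = min(1, 0.26) = 0.26
((w ∧ z) ∧ ((¬(¬z → (z → z)) → w) ∧ y)) = min(0.31, 0.26) = 0.26
((y → w) → ((w ∧ z) ∧ ((¬(¬z → (z → z)) → w) ∧ y))): 1 > 0.26, so result = 0.26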